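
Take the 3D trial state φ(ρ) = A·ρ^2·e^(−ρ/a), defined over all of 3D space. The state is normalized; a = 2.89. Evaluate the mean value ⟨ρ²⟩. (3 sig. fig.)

⟨ρ²⟩ = ∫ ρ^2 |φ|² 4πρ² dρ over the full domain.
The ratio of the moment integral to the normalization integral gives ⟨ρ²⟩ = 14·a^2.
Putting a = 2.89 gives 116.9.

⟨ρ^2⟩ ≈ 117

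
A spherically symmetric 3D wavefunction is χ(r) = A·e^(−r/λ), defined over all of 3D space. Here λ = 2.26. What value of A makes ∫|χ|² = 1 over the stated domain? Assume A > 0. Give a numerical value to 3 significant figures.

Normalization requires ∫|χ|² 4πr² dr = 1, integrated from 0 to ∞.
In 3D with spherical symmetry the volume element is 4πr² dr.
With χ = A·e^(−r/λ), the integral evaluates to A²·[π·λ^3].
Substituting λ = 2.26 gives A² = 0.02758, so A = 0.1661.

A ≈ 0.166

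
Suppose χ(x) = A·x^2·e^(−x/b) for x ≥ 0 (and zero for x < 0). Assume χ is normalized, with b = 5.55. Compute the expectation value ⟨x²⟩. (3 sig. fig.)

By definition ⟨x²⟩ = ∫ x^2 |χ(x)|² dx.
The ratio of the moment integral to the normalization integral gives ⟨x²⟩ = 15·b^2/2.
With b = 5.55, ⟨x^2⟩ = 231.0.

⟨x^2⟩ ≈ 231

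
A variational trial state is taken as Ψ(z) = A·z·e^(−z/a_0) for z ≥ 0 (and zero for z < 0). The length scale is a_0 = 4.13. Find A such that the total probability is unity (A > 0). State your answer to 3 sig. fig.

A ≈ 0.238

Normalization requires ∫|Ψ|² dz = 1, integrated from 0 to ∞.
Using ∫₀^∞ zⁿ e^(−αz) dz = n!/αⁿ⁺¹, ∫|Ψ|² dz = A²·(a_0^3/4).
So A² = (a_0^3/4)^(−1).
Substituting a_0 = 4.13 gives A² = 0.05678, so A = 0.2383.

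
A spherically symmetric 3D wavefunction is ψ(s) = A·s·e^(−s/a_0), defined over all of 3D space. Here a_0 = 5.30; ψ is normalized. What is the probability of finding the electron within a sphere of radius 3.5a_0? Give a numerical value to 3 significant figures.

P ≈ 0.827

P = ∫ |ψ|² 4πs² ds over s ≤ 3.5a_0.
The full normalization integral is A²·[3·π·a_0^5] = 1, fixing A².
Substituting u = s/a_0, A², 4π and the length scale all cancel in the ratio: P = ∫_{0}^{3.5} u^4·e^(-2·u) du / ∫_{0}^{∞} u^4·e^(-2·u) du.
An antiderivative of u^4·e^(-2·u) is -(u^4/2 + u^3 + 3·u^2/2 + 3·u/2 + 3/4)·e^(-2·u); evaluating from 0 to 3.5 gives 3/4 - 4553·e^(-7)/32, while the full integral is 3/4.
Taking the ratio yields P = 0.8270.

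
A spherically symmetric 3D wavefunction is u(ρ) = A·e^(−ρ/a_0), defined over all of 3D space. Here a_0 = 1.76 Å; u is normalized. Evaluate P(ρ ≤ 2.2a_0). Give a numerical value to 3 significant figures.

P ≈ 0.815

With dV = 4πρ²dρ, the probability is ∫|u|² dV over ρ ≤ 2.2a_0.
A² is fixed by ∫₀^∞ 4πρ²|u|² dρ = 1, i.e. A² = (π·a_0^3)^(−1).
In terms of t = ρ/a_0 (A², 4π and the length scale all cancel between numerator and denominator), P = [∫_{0}^{2.2} t^2·e^(-2·t) dt] / [∫_{0}^{∞} t^2·e^(-2·t) dt].
With ∫ t^2·e^(-2·t) dt = -(2·t^2 + 2·t + 1)·e^(-2·t)/4 + C, the region integral is 1/4 - 377·e^(-22/5)/100 and the full one is 1/4.
This evaluates to P = 0.8149.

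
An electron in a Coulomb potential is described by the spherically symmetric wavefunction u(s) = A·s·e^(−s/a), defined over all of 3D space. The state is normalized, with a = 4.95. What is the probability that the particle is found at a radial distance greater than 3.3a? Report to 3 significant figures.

Integrate the radial probability density 4πs²|u|² over s > 3.3a.
The full normalization integral is A²·[3·π·a^5] = 1, fixing A².
Let t = s/a; then A², 4π and the length scale all cancel, so P = ∫_{3.3}^{∞} t^4·e^(-2·t) dt ÷ ∫_{0}^{∞} t^4·e^(-2·t) dt.
Using ∫ t^4·e^(-2·t) dt = -(t^4/2 + t^3 + 3·t^2/2 + 3·t/2 + 3/4)·e^(-2·t), the numerator is ≈ 0.15953 and the denominator is 3/4.
Taking the ratio yields P = 0.2127.

P ≈ 0.213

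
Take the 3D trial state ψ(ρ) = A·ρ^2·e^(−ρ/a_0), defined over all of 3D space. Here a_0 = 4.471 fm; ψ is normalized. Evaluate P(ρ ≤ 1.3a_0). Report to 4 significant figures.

With dV = 4πρ²dρ, the probability is ∫|ψ|² dV over ρ ≤ 1.3a_0.
A² is fixed by ∫₀^∞ 4πρ²|ψ|² dρ = 1, i.e. A² = (45·π·a_0^7/2)^(−1).
Let u = ρ/a_0; then A², 4π and the length scale all cancel, so P = ∫_{0}^{1.3} u^6·e^(-2·u) du ÷ ∫_{0}^{∞} u^6·e^(-2·u) du.
Using ∫ u^6·e^(-2·u) du = -(4·u^6 + 12·u^5 + 30·u^4 + 60·u^3 + 90·u^2 + 90·u + 45)·e^(-2·u)/8, the numerator is ≈ 0.0965818 and the denominator is 45/8.
The region integral divided by the full integral gives P = 0.017170.

P ≈ 0.01717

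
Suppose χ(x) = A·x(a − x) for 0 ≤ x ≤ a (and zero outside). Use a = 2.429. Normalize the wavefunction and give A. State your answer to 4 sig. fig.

A ≈ 0.5957

Normalization requires ∫|χ|² dx = 1, integrated from 0 to a.
Expanding the polynomial and integrating term by term, carrying out the integral gives A² · a^5/30.
With a = 2.429: A² = 0.35480 and A = 0.59565.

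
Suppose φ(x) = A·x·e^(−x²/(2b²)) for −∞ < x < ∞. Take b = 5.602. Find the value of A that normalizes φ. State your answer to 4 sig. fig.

We need A² ∫|f|² dx = 1, taking the integral from −∞ to ∞.
With ∫_{−∞}^{∞} x^(2m) e^(−αx²) dx = (2m−1)!!·√π / (2^m α^(m+1/2)), the integral (without the A² prefactor) comes out to √(π)·b^3/2.
Hence A² = 1/[√(π)·b^3/2].
Plugging in b = 5.602 yields A = 0.080115.

A ≈ 0.08011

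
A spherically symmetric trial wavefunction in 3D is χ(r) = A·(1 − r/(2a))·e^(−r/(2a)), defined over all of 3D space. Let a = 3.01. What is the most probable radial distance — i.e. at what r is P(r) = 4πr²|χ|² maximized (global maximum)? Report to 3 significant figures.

r ≈ 15.8

The maximum of P(r) = 4πr²|χ|² occurs where its derivative vanishes.
Solving yields r = a·(√(5) + 3).
With a = 3.01, the most probable radial distance is 15.76.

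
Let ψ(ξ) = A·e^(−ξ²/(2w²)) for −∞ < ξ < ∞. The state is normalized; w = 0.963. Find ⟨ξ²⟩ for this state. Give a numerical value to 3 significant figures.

⟨ξ^2⟩ ≈ 0.464

By definition ⟨ξ²⟩ = ∫ ξ^2 |ψ(ξ)|² dξ.
Differentiating ∫e^(−αξ²) dξ = √(π/α) under α to get the higher moments, since the A² factors cancel between numerator and denominator, ⟨ξ²⟩ = w^2/2.
Putting w = 0.963 gives 0.4637.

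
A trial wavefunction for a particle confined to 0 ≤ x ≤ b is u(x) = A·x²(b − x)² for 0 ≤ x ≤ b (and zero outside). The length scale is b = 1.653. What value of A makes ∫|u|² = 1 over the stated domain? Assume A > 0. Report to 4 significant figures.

A ≈ 2.615

Require ∫ |u|² dx = 1 over the whole domain.
Expanding the polynomial and integrating term by term, ∫|u|² dx = A²·(b^9/630).
Hence A² = 1/[b^9/630].
Plugging in b = 1.653 yields A = 2.6148.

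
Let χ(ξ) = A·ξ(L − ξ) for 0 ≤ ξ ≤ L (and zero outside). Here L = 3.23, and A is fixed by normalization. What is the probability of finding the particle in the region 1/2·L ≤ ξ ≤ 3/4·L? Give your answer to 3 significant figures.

P ≈ 0.396

P = ∫_{1/2·L}^{3/4·L} |χ(ξ)|² dξ.
With A² fixed by ∫|χ|² = 1, i.e. A² = (L^5/30)^(−1), substitute and integrate.
In terms of u = ξ/L (A² and the length scale cancel between numerator and denominator), P = [∫_{1/2}^{3/4} u^2·(1 - u)^2 du] / [∫_{0}^{1} u^2·(1 - u)^2 du].
Using ∫ u^2·(1 - u)^2 du = u^3·(6·u^2 - 15·u + 10)/30, the numerator is ≈ 0.013216 and the denominator is 1/30.
The result is P = 203/512.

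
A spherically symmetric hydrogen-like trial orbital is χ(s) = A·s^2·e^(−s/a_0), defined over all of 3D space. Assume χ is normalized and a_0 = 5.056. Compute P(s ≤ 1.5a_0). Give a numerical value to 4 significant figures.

Integrate the radial probability density 4πs²|χ|² over s ≤ 1.5a_0.
Normalization gives A² = 1/(45·π·a_0^7/2).
Let u = s/a_0; then A², 4π and the length scale all cancel, so P = ∫_{0}^{1.5} u^6·e^(-2·u) du ÷ ∫_{0}^{∞} u^6·e^(-2·u) du.
With ∫ u^6·e^(-2·u) du = -(4·u^6 + 12·u^5 + 30·u^4 + 60·u^3 + 90·u^2 + 90·u + 45)·e^(-2·u)/8 + C, the region integral is ≈ 0.188486 and the full one is 45/8.
This evaluates to P = 0.033509.

P ≈ 0.03351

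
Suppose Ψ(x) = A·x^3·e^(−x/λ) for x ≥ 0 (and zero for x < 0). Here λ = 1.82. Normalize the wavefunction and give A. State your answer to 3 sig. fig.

A ≈ 0.0518

Require ∫ |Ψ|² dx = 1 over the whole domain.
∫|Ψ|² dx = A²·(45·λ^7/8).
Plugging in λ = 1.82 yields A = 0.05184.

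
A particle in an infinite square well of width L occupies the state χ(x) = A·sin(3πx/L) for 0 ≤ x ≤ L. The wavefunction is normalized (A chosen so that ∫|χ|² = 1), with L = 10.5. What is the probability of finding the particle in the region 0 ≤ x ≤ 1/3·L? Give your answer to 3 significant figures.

P = ∫_{0}^{1/3·L} |χ(x)|² dx.
Since A² = 1/(L/2), this is the region integral divided by the full normalization integral.
Substituting u = x/L, A² and the length scale cancel in the ratio: P = ∫_{0}^{1/3} sin(3·π·u)^2 du / ∫_{0}^{1} sin(3·π·u)^2 du.
An antiderivative of sin(3·π·u)^2 is u/2 - sin(6·π·u)/(12·π); evaluating from 0 to 1/3 gives 1/6, while the full integral is 1/2.
Taking the ratio, P = 1/3.

P ≈ 0.333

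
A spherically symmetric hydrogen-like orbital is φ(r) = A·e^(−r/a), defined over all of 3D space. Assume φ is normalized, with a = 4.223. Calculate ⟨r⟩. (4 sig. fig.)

⟨r⟩ = ∫ r |φ|² 4πr² dr over the full domain.
Using ∫₀^∞ rⁿ e^(−αr) dr = n!/αⁿ⁺¹, evaluating both integrals, ⟨r⟩ = 3·a/2.
With a = 4.223, ⟨r⟩ = 6.3345.

⟨r⟩ ≈ 6.335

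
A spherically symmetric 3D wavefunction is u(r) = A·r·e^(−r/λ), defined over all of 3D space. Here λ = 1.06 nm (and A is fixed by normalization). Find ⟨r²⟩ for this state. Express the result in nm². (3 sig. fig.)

By definition ⟨r²⟩ = ∫ r^2 |u(r)|² 4πr² dr.
Using ∫₀^∞ rⁿ e^(−αr) dr = n!/αⁿ⁺¹, evaluating both integrals, ⟨r²⟩ = 15·λ^2/2.
Putting λ = 1.06 gives 8.427.

⟨r^2⟩ ≈ 8.43 nm^2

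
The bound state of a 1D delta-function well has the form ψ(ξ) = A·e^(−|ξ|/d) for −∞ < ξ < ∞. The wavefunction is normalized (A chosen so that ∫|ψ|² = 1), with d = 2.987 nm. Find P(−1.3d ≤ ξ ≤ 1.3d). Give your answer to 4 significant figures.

|ψ|² is the probability density, so P = ∫_{−1.3d}^{1.3d} |ψ|² dξ.
With A² fixed by ∫|ψ|² = 1, i.e. A² = (d)^(−1), substitute and integrate.
Both integrals are even about ξ = 0, so only the ξ ≥ 0 halves are needed (the factors of 2 cancel). In terms of u = ξ/d (A² and the length scale cancel between numerator and denominator), P = [∫_{0}^{1.3} e^(-2·u) du] / [∫_{0}^{∞} e^(-2·u) du].
With ∫ e^(-2·u) du = -e^(-2·u)/2 + C, the region integral is 1/2 - e^(-13/5)/2 and the full one is 1/2.
The result is P = 0.92573.

P ≈ 0.9257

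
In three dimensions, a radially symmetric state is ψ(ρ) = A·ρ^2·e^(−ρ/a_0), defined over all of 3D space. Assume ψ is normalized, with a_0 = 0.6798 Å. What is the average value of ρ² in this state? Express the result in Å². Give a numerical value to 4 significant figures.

⟨ρ²⟩ = ∫ ρ^2 |ψ|² 4πρ² dρ over the full domain.
Using ∫₀^∞ ρⁿ e^(−αρ) dρ = n!/αⁿ⁺¹, since the A² factors cancel between numerator and denominator, ⟨ρ²⟩ = 14·a_0^2.
Putting a_0 = 0.6798 gives 6.4698.

⟨ρ^2⟩ ≈ 6.470 Å^2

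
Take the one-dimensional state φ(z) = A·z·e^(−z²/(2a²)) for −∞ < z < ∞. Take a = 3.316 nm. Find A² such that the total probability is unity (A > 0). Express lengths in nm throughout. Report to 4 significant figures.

We need A² ∫|f|² dz = 1, taking the integral from −∞ to ∞.
Carrying out the integral gives A² · √(π)·a^3/2.
Hence A² = 1/[√(π)·a^3/2].
Plugging in a = 3.316 yields A = 0.17592.

A^2 ≈ 0.03095 nm^(-3)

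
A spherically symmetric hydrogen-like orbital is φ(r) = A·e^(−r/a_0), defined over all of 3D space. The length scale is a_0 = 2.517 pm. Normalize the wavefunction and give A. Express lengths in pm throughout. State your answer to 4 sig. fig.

A ≈ 0.1413 pm^(-3/2)

We need A² ∫|f|² 4πr² dr = 1, taking the integral from 0 to ∞.
The angular integral contributes 4π, leaving ∫₀^∞ r²|φ|² dr.
Recall ∫₀^∞ r^m e^(−r/β) dr = m!·β^(m+1), with φ = A·e^(−r/a_0), the integral evaluates to A²·[π·a_0^3].
Plugging in a_0 = 2.517 yields A = 0.14129.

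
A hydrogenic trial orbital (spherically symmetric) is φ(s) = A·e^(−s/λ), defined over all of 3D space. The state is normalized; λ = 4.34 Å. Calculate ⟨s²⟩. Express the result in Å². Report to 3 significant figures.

⟨s^2⟩ ≈ 56.5 Å^2

⟨s²⟩ = ∫ s^2 |φ|² 4πs² ds over the full domain.
Evaluating both integrals, ⟨s²⟩ = 3·λ^2.
With λ = 4.34, ⟨s^2⟩ = 56.51.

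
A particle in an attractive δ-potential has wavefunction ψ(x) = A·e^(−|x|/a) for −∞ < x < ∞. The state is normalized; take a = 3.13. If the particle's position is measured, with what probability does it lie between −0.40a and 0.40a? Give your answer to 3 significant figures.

|ψ|² is the probability density, so P = ∫_{−0.40a}^{0.40a} |ψ|² dx.
With A² fixed by ∫|ψ|² = 1, i.e. A² = (a)^(−1), substitute and integrate.
By symmetry take twice the x ≥ 0 contribution in numerator and denominator; the 2's cancel. Let u = x/a; then A² and the length scale cancel, so P = ∫_{0}^{0.40} e^(-2·u) du ÷ ∫_{0}^{∞} e^(-2·u) du.
Using ∫ e^(-2·u) du = -e^(-2·u)/2, the numerator is 1/2 - e^(-4/5)/2 and the denominator is 1/2.
The result is P = 0.5507.

P ≈ 0.551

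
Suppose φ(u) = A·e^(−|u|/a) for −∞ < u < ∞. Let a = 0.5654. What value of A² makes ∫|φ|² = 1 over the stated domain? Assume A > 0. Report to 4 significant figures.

The normalization condition is ∫|φ|² du = 1 from −∞ to ∞.
With ∫₀^∞ u^0 e^(−αu) du = 0!/α^1, ∫|φ|² du = A²·(a).
Hence A² = 1/[a].
With a = 0.5654: A² = 1.7687 and A = 1.3299.

A^2 ≈ 1.769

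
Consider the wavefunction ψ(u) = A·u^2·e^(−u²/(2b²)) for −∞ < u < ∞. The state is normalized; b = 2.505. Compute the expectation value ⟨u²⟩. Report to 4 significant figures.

⟨u^2⟩ ≈ 15.69

The expectation value is the |ψ|²-weighted average of u^2: ∫ u^2|ψ|² du.
Using the Gaussian integral ∫_{−∞}^{∞} e^(−αu²) du = √(π/α), the ratio of the moment integral to the normalization integral gives ⟨u²⟩ = 5·b^2/2.
With b = 2.505, ⟨u^2⟩ = 15.688.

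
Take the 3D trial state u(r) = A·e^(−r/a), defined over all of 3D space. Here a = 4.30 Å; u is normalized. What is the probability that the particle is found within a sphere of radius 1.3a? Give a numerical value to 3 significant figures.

Integrate the radial probability density 4πr²|u|² over r ≤ 1.3a.
The full normalization integral is A²·[π·a^3] = 1, fixing A².
Substituting t = r/a, A², 4π and the length scale all cancel in the ratio: P = ∫_{0}^{1.3} t^2·e^(-2·t) dt / ∫_{0}^{∞} t^2·e^(-2·t) dt.
An antiderivative of t^2·e^(-2·t) is -(2·t^2 + 2·t + 1)·e^(-2·t)/4; evaluating from 0 to 1.3 gives 1/4 - 349·e^(-13/5)/200, while the full integral is 1/4.
The region integral divided by the full integral gives P = 0.4816.

P ≈ 0.482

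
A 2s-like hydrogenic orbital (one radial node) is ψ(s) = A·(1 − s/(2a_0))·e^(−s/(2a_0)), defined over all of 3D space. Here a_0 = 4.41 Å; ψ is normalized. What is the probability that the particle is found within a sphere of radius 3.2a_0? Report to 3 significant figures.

P ≈ 0.0858

P = ∫ |ψ|² 4πs² ds over s ≤ 3.2a_0.
Normalization gives A² = 1/(8·π·a_0^3).
Let u = s/a_0; then A², 4π and the length scale all cancel, so P = ∫_{0}^{3.2} u^2·(1 - u/2)^2·e^(-u) du ÷ ∫_{0}^{∞} u^2·(1 - u/2)^2·e^(-u) du.
With ∫ u^2·(1 - u/2)^2·e^(-u) du = -(u^4/4 + u^2 + 2·u + 2)·e^(-u) + C, the region integral is ≈ 0.17164 and the full one is 2.
This evaluates to P = 0.08582.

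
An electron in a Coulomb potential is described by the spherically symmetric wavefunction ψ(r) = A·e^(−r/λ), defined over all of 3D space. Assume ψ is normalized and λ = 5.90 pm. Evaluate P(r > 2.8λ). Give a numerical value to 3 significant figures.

With dV = 4πr²dr, the probability is ∫|ψ|² dV over r > 2.8λ.
A² is fixed by ∫₀^∞ 4πr²|ψ|² dr = 1, i.e. A² = (π·λ^3)^(−1).
In terms of u = r/λ (A², 4π and the length scale all cancel between numerator and denominator), P = [∫_{2.8}^{∞} u^2·e^(-2·u) du] / [∫_{0}^{∞} u^2·e^(-2·u) du].
Using ∫ u^2·e^(-2·u) du = -(2·u^2 + 2·u + 1)·e^(-2·u)/4, the numerator is 557·e^(-28/5)/100 and the denominator is 1/4.
The region integral divided by the full integral gives P = 0.08239.

P ≈ 0.0824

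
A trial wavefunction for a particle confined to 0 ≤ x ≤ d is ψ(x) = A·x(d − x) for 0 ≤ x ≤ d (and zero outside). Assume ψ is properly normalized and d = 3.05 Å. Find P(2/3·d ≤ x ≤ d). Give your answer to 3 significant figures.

P ≈ 0.210

|ψ|² is the probability density, so P = ∫_{2/3·d}^{d} |ψ|² dx.
With A² fixed by ∫|ψ|² = 1, i.e. A² = (d^5/30)^(−1), substitute and integrate.
Let u = x/d; then A² and the length scale cancel, so P = ∫_{2/3}^{1} u^2·(1 - u)^2 du ÷ ∫_{0}^{1} u^2·(1 - u)^2 du.
With ∫ u^2·(1 - u)^2 du = u^3·(6·u^2 - 15·u + 10)/30 + C, the region integral is 17/2430 and the full one is 1/30.
This works out to P = 17/81.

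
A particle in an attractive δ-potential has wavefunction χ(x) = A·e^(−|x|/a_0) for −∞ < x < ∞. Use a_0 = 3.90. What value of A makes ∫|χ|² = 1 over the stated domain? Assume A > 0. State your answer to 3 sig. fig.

A ≈ 0.506

Require ∫ |χ|² dx = 1 over the whole domain.
The integral (without the A² prefactor) comes out to a_0.
Hence A² = 1/[a_0].
Substituting a_0 = 3.90 gives A² = 0.2564, so A = 0.5064.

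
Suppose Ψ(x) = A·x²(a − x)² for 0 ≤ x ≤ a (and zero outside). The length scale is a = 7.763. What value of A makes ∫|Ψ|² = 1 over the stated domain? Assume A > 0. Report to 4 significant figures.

A ≈ 0.002480

Require ∫ |Ψ|² dx = 1 over the whole domain.
Expanding the polynomial and integrating term by term, carrying out the integral gives A² · a^9/630.
Hence A² = 1/[a^9/630].
Plugging in a = 7.763 yields A = 0.0024805.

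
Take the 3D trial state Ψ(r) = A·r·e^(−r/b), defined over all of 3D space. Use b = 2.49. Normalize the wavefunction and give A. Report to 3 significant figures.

Require ∫ |Ψ|² 4πr² dr = 1 over the whole domain.
The angular integral contributes 4π, leaving ∫₀^∞ r²|Ψ|² dr.
With ∫₀^∞ r^4 e^(−αr) dr = 4!/α^5, the integral (without the A² prefactor) comes out to 3·π·b^5.
Hence A² = 1/[3·π·b^5].
With b = 2.49: A² = 0.001108 and A = 0.03329.

A ≈ 0.0333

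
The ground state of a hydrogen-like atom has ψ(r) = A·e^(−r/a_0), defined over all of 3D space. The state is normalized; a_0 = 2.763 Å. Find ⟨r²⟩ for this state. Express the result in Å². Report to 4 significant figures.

⟨r^2⟩ ≈ 22.90 Å^2

The expectation value is the |ψ|²-weighted average of r^2: ∫ r^2|ψ|² 4πr² dr.
Recall ∫₀^∞ r^m e^(−r/β) dr = m!·β^(m+1), evaluating both integrals, ⟨r²⟩ = 3·a_0^2.
Putting a_0 = 2.763 gives 22.903.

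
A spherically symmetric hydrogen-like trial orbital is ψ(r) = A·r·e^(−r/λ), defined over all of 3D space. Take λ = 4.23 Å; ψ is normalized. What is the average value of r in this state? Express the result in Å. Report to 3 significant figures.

⟨r⟩ = ∫ r |ψ|² 4πr² dr over the full domain.
The ratio of the moment integral to the normalization integral gives ⟨r⟩ = 5·λ/2.
Putting λ = 4.23 gives 10.58.

⟨r⟩ ≈ 10.6 Å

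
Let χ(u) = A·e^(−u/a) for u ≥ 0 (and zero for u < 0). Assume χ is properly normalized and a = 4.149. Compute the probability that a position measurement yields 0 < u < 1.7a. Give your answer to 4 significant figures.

P = ∫_{0}^{1.7a} |χ(u)|² du.
With A² fixed by ∫|χ|² = 1, i.e. A² = (a/2)^(−1), substitute and integrate.
In terms of t = u/a (A² and the length scale cancel between numerator and denominator), P = [∫_{0}^{1.7} e^(-2·t) dt] / [∫_{0}^{∞} e^(-2·t) dt].
An antiderivative of e^(-2·t) is -e^(-2·t)/2; evaluating from 0 to 1.7 gives 1/2 - e^(-17/5)/2, while the full integral is 1/2.
This works out to P = 0.96663.

P ≈ 0.9666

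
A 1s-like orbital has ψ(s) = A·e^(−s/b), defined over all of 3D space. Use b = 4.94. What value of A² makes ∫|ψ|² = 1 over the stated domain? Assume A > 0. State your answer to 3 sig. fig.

Require ∫ |ψ|² 4πs² ds = 1 over the whole domain.
∫|ψ|² 4πs² ds = A²·(π·b^3).
Substituting b = 4.94 gives A² = 0.002640, so A = 0.05138.

A^2 ≈ 0.00264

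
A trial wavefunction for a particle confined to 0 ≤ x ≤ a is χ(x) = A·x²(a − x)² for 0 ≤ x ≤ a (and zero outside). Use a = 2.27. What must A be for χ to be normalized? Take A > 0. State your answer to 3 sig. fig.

The normalization condition is ∫|χ|² dx = 1 from 0 to a.
Expanding the polynomial and integrating term by term, ∫|χ|² dx = A²·(a^9/630).
Setting this equal to 1 gives A² = 1/(a^9/630).
With a = 2.27: A² = 0.3936 and A = 0.6274.

A ≈ 0.627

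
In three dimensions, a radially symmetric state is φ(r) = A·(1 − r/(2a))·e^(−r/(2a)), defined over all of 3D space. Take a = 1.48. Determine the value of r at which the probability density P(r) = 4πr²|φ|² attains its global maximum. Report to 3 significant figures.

The maximum of P(r) = 4πr²|φ|² occurs where its derivative vanishes.
This gives r = a·(√(5) + 3).
With a = 1.48, the most probable radial distance is 7.749.

r ≈ 7.75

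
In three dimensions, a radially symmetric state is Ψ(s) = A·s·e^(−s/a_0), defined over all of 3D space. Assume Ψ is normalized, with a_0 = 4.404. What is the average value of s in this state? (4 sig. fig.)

⟨s⟩ ≈ 11.01

⟨s⟩ = ∫ s |Ψ|² 4πs² ds over the full domain.
With ∫₀^∞ s^5 e^(−αs) ds = 5!/α^6, evaluating both integrals, ⟨s⟩ = 5·a_0/2.
Putting a_0 = 4.404 gives 11.010.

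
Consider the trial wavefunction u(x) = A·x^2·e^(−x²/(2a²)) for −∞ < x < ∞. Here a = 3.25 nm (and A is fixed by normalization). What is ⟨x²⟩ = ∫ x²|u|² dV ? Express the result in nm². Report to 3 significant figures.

⟨x²⟩ = ∫ x^2 |u|² dx over the full domain.
Since the A² factors cancel between numerator and denominator, ⟨x²⟩ = 5·a^2/2.
With a = 3.25, ⟨x^2⟩ = 26.41.

⟨x^2⟩ ≈ 26.4 nm^2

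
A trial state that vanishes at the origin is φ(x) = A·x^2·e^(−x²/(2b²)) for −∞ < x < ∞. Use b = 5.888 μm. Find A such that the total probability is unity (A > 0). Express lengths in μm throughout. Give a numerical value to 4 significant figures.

A ≈ 0.01031 μm^(-5/2)

We need A² ∫|f|² dx = 1, taking the integral from −∞ to ∞.
With ∫_{−∞}^{∞} x^(2m) e^(−αx²) dx = (2m−1)!!·√π / (2^m α^(m+1/2)), the integral (without the A² prefactor) comes out to 3·√(π)·b^5/4.
Setting this equal to 1 gives A² = 1/(3·√(π)·b^5/4).
With b = 5.888: A² = 0.00010630 and A = 0.010310.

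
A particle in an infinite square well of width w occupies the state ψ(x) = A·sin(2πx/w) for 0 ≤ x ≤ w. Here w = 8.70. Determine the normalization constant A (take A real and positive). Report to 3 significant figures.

Normalization requires ∫|ψ|² dx = 1, integrated from 0 to w.
Carrying out the integral gives A² · w/2.
Hence A² = 1/[w/2].
With w = 8.70: A² = 0.2299 and A = 0.4795.

A ≈ 0.479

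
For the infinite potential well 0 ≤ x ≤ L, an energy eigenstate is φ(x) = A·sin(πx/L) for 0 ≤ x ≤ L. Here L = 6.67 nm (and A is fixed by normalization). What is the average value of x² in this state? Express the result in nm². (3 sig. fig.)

⟨x²⟩ = ∫ x^2 |φ|² dx over the full domain.
The ratio of the moment integral to the normalization integral gives ⟨x²⟩ = -L^2/(2·π^2) + L^2/3.
With L = 6.67, ⟨x^2⟩ = 12.58.

⟨x^2⟩ ≈ 12.6 nm^2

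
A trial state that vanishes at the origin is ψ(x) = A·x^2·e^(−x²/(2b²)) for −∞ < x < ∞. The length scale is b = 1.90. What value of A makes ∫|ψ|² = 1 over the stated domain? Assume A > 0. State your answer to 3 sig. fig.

Require ∫ |ψ|² dx = 1 over the whole domain.
The integral (without the A² prefactor) comes out to 3·√(π)·b^5/4.
Setting this equal to 1 gives A² = 1/(3·√(π)·b^5/4).
Plugging in b = 1.90 yields A = 0.1743.

A ≈ 0.174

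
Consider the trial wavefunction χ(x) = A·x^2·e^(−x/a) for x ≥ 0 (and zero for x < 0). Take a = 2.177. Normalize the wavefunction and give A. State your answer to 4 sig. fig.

A ≈ 0.1651

We need A² ∫|f|² dx = 1, taking the integral from 0 to ∞.
Carrying out the integral gives A² · 3·a^5/4.
Hence A² = 1/[3·a^5/4].
Plugging in a = 2.177 yields A = 0.16513.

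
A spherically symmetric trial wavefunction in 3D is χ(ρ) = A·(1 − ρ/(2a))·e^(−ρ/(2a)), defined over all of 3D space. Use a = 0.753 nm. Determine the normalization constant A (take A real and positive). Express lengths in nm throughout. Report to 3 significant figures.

Require ∫ |χ|² 4πρ² dρ = 1 over the whole domain.
Using ∫₀^∞ ρⁿ e^(−αρ) dρ = n!/αⁿ⁺¹, ∫|χ|² 4πρ² dρ = A²·(8·π·a^3).
Substituting a = 0.753 gives A² = 0.09319, so A = 0.3053.

A ≈ 0.305 nm^(-3/2)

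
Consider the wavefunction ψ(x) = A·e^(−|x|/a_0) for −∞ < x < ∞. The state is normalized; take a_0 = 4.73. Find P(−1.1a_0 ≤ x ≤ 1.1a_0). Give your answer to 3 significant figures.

P ≈ 0.889

The probability is P = ∫ |ψ|² dx over [−1.1a_0, 1.1a_0].
Since A² = 1/(a_0), this is the region integral divided by the full normalization integral.
Both integrals are even about x = 0, so only the x ≥ 0 halves are needed (the factors of 2 cancel). In terms of u = x/a_0 (A² and the length scale cancel between numerator and denominator), P = [∫_{0}^{1.1} e^(-2·u) du] / [∫_{0}^{∞} e^(-2·u) du].
An antiderivative of e^(-2·u) is -e^(-2·u)/2; evaluating from 0 to 1.1 gives 1/2 - e^(-11/5)/2, while the full integral is 1/2.
Taking the ratio, P = 0.8892.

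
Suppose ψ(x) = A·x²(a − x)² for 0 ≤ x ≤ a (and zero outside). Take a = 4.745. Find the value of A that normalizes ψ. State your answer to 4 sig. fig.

A ≈ 0.02273

We need A² ∫|f|² dx = 1, taking the integral from 0 to a.
∫|ψ|² dx = A²·(a^9/630).
With a = 4.745: A² = 0.00051667 and A = 0.022730.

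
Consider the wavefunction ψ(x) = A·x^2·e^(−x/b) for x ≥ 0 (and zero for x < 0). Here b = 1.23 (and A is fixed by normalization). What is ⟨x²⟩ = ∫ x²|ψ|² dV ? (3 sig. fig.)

⟨x²⟩ = ∫ x^2 |ψ|² dx over the full domain.
The ratio of the moment integral to the normalization integral gives ⟨x²⟩ = 15·b^2/2.
Putting b = 1.23 gives 11.35.

⟨x^2⟩ ≈ 11.3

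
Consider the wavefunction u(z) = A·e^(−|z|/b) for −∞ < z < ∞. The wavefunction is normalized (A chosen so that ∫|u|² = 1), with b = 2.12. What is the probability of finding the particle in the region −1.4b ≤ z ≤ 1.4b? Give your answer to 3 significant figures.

|u|² is the probability density, so P = ∫_{−1.4b}^{1.4b} |u|² dz.
With A² fixed by ∫|u|² = 1, i.e. A² = (b)^(−1), substitute and integrate.
By symmetry take twice the z ≥ 0 contribution in numerator and denominator; the 2's cancel. Let t = z/b; then A² and the length scale cancel, so P = ∫_{0}^{1.4} e^(-2·t) dt ÷ ∫_{0}^{∞} e^(-2·t) dt.
Using ∫ e^(-2·t) dt = -e^(-2·t)/2, the numerator is 1/2 - e^(-14/5)/2 and the denominator is 1/2.
The result is P = 0.9392.

P ≈ 0.939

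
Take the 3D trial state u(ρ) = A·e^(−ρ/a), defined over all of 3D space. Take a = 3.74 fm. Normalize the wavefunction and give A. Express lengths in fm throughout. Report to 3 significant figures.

Require ∫ |u|² 4πρ² dρ = 1 over the whole domain.
(Spherical symmetry: dV = 4πρ² dρ.)
With u = A·e^(−ρ/a), the integral evaluates to A²·[π·a^3].
Hence A² = 1/[π·a^3].
Substituting a = 3.74 gives A² = 0.006085, so A = 0.07800.

A ≈ 0.0780 fm^(-3/2)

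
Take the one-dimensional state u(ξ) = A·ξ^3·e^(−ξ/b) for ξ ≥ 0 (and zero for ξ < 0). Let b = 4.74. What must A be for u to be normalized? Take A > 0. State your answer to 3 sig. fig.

We need A² ∫|f|² dξ = 1, taking the integral from 0 to ∞.
Using ∫₀^∞ ξⁿ e^(−αξ) dξ = n!/αⁿ⁺¹, carrying out the integral gives A² · 45·b^7/8.
Setting this equal to 1 gives A² = 1/(45·b^7/8).
Substituting b = 4.74 gives A² = 0.000003307, so A = 0.001819.

A ≈ 0.00182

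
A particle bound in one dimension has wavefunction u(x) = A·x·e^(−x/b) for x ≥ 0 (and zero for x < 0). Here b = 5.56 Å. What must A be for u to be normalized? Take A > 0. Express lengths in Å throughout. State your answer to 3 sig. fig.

The normalization condition is ∫|u|² dx = 1 from 0 to ∞.
Using ∫₀^∞ xⁿ e^(−αx) dx = n!/αⁿ⁺¹, carrying out the integral gives A² · b^3/4.
So A² = (b^3/4)^(−1).
Substituting b = 5.56 gives A² = 0.02327, so A = 0.1526.

A ≈ 0.153 Å^(-3/2)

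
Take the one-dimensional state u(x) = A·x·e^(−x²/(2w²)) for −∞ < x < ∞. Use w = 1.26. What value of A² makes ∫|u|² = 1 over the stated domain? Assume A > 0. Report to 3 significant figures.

A^2 ≈ 0.564

We need A² ∫|f|² dx = 1, taking the integral from −∞ to ∞.
With u = A·x·e^(−x²/(2w²)), the integral evaluates to A²·[√(π)·w^3/2].
So A² = (√(π)·w^3/2)^(−1).
Substituting w = 1.26 gives A² = 0.5641, so A = 0.7511.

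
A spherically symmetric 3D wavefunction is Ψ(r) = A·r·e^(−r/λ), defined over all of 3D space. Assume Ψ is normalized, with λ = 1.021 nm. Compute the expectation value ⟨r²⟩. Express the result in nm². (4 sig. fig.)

⟨r²⟩ = ∫ r^2 |Ψ|² 4πr² dr over the full domain.
Using ∫₀^∞ rⁿ e^(−αr) dr = n!/αⁿ⁺¹, evaluating both integrals, ⟨r²⟩ = 15·λ^2/2.
With λ = 1.021, ⟨r^2⟩ = 7.8183.

⟨r^2⟩ ≈ 7.818 nm^2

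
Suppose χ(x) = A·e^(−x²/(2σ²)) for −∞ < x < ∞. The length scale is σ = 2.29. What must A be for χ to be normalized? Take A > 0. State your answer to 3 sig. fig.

Normalization requires ∫|χ|² dx = 1, integrated from −∞ to ∞.
Carrying out the integral gives A² · √(π)·σ.
So A² = (√(π)·σ)^(−1).
With σ = 2.29: A² = 0.2464 and A = 0.4964.

A ≈ 0.496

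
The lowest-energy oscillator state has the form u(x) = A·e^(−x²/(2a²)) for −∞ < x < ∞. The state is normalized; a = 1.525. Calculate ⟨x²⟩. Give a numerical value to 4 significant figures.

⟨x²⟩ = ∫ x^2 |u|² dx over the full domain.
Evaluating both integrals, ⟨x²⟩ = a^2/2.
Putting a = 1.525 gives 1.1628.

⟨x^2⟩ ≈ 1.163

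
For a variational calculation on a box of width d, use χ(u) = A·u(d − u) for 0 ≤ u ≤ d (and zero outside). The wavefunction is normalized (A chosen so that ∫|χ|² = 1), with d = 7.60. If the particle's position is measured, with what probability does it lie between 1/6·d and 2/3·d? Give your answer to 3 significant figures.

|χ|² is the probability density, so P = ∫_{1/6·d}^{2/3·d} |χ|² du.
With A² fixed by ∫|χ|² = 1, i.e. A² = (d^5/30)^(−1), substitute and integrate.
Substituting t = u/d, A² and the length scale cancel in the ratio: P = ∫_{1/6}^{2/3} t^2·(1 - t)^2 dt / ∫_{0}^{1} t^2·(1 - t)^2 dt.
With ∫ t^2·(1 - t)^2 dt = t^3·(6·t^2 - 15·t + 10)/30 + C, the region integral is 163/6480 and the full one is 1/30.
This works out to P = 163/216.

P ≈ 0.755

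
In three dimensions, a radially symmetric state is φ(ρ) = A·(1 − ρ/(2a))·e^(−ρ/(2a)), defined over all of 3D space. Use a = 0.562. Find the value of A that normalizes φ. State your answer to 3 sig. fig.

The normalization condition is ∫|φ|² 4πρ² dρ = 1 from 0 to ∞.
(Spherical symmetry: dV = 4πρ² dρ.)
With φ = A·(1 − ρ/(2a))·e^(−ρ/(2a)), the integral evaluates to A²·[8·π·a^3].
So A² = (8·π·a^3)^(−1).
With a = 0.562: A² = 0.2242 and A = 0.4735.

A ≈ 0.473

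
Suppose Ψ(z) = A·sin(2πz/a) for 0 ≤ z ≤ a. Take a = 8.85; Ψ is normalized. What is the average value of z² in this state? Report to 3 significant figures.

⟨z^2⟩ ≈ 25.1

The expectation value is the |Ψ|²-weighted average of z^2: ∫ z^2|Ψ|² dz.
With ∫₀^a sin²(nπz/a) dz = a/2, since the A² factors cancel between numerator and denominator, ⟨z²⟩ = -a^2/(8·π^2) + a^2/3.
Putting a = 8.85 gives 25.12.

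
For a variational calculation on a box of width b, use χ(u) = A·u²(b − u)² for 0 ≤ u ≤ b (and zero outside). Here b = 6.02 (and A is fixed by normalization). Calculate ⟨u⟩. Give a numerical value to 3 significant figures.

⟨u⟩ ≈ 3.01

⟨u⟩ = ∫ u |χ|² du over the full domain.
Since the A² factors cancel between numerator and denominator, ⟨u⟩ = b/2.
Putting b = 6.02 gives 3.010.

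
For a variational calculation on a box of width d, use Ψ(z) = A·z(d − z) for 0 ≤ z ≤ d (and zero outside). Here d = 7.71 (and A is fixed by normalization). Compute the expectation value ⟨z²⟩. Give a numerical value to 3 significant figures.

⟨z^2⟩ ≈ 17.0

By definition ⟨z²⟩ = ∫ z^2 |Ψ(z)|² dz.
Expanding the polynomial and integrating term by term, the ratio of the moment integral to the normalization integral gives ⟨z²⟩ = 2·d^2/7.
With d = 7.71, ⟨z^2⟩ = 16.98.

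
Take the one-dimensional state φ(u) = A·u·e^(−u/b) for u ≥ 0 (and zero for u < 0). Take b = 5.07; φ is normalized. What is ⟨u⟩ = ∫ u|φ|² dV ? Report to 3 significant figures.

⟨u⟩ ≈ 7.61

By definition ⟨u⟩ = ∫ u |φ(u)|² du.
The ratio of the moment integral to the normalization integral gives ⟨u⟩ = 3·b/2.
With b = 5.07, ⟨u⟩ = 7.605.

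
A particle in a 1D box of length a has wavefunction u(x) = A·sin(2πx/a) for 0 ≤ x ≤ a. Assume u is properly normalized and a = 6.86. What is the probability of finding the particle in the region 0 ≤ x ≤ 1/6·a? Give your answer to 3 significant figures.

P = ∫_{0}^{1/6·a} |u(x)|² dx.
The normalization integral ∫|u|²dx over the whole domain equals a/2·A², and A² cancels in the ratio.
Let t = x/a; then A² and the length scale cancel, so P = ∫_{0}^{1/6} sin(2·π·t)^2 dt ÷ ∫_{0}^{1} sin(2·π·t)^2 dt.
Using ∫ sin(2·π·t)^2 dt = t/2 - sin(4·π·t)/(8·π), the numerator is -√(3)/(16·π) + 1/12 and the denominator is 1/2.
This works out to P = (-√(3)/8 + π/6)/π.

P ≈ 0.0978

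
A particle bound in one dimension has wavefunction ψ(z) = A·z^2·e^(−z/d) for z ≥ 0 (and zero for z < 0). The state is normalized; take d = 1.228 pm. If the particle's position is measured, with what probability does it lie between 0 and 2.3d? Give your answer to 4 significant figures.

P ≈ 0.4868

|ψ|² is the probability density, so P = ∫_{0}^{2.3d} |ψ|² dz.
Since A² = 1/(3·d^5/4), this is the region integral divided by the full normalization integral.
Substituting u = z/d, A² and the length scale cancel in the ratio: P = ∫_{0}^{2.3} u^4·e^(-2·u) du / ∫_{0}^{∞} u^4·e^(-2·u) du.
Using ∫ u^4·e^(-2·u) du = -(u^4/2 + u^3 + 3·u^2/2 + 3·u/2 + 3/4)·e^(-2·u), the numerator is ≈ 0.365074 and the denominator is 3/4.
Taking the ratio, P = 0.48677.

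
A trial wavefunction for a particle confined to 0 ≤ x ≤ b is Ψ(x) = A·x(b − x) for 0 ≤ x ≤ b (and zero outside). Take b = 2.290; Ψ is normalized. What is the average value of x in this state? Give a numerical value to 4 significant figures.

⟨x⟩ ≈ 1.145

By definition ⟨x⟩ = ∫ x |Ψ(x)|² dx.
Evaluating both integrals, ⟨x⟩ = b/2.
With b = 2.290, ⟨x⟩ = 1.1450.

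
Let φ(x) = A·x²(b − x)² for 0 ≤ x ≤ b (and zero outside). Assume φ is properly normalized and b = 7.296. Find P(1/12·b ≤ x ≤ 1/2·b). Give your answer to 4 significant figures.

P ≈ 0.4996

|φ|² is the probability density, so P = ∫_{1/12·b}^{1/2·b} |φ|² dx.
The normalization integral ∫|φ|²dx over the whole domain equals b^9/630·A², and A² cancels in the ratio.
In terms of u = x/b (A² and the length scale cancel between numerator and denominator), P = [∫_{1/12}^{1/2} u^4·(1 - u)^4 du] / [∫_{0}^{1} u^4·(1 - u)^4 du].
With ∫ u^4·(1 - u)^4 du = u^5·(70·u^4 - 315·u^3 + 540·u^2 - 420·u + 126)/630 + C, the region integral is ≈ 0.000793048 and the full one is 1/630.
Taking the ratio, P = 0.49962.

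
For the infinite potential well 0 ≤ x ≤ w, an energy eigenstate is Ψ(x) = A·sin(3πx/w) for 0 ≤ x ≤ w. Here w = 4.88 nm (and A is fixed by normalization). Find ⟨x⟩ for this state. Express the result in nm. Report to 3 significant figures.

⟨x⟩ ≈ 2.44 nm

⟨x⟩ = ∫ x |Ψ|² dx over the full domain.
With ∫₀^w sin²(nπx/w) dx = w/2, the ratio of the moment integral to the normalization integral gives ⟨x⟩ = w/2.
With w = 4.88, ⟨x⟩ = 2.440.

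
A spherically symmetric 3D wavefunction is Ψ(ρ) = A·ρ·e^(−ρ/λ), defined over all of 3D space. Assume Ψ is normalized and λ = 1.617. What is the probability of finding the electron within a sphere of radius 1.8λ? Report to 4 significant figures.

P = ∫ |Ψ|² 4πρ² dρ over ρ ≤ 1.8λ.
A² is fixed by ∫₀^∞ 4πρ²|Ψ|² dρ = 1, i.e. A² = (3·π·λ^5)^(−1).
Substituting u = ρ/λ, A², 4π and the length scale all cancel in the ratio: P = ∫_{0}^{1.8} u^4·e^(-2·u) du / ∫_{0}^{∞} u^4·e^(-2·u) du.
With ∫ u^4·e^(-2·u) du = -(u^4/2 + u^3 + 3·u^2/2 + 3·u/2 + 3/4)·e^(-2·u) + C, the region integral is ≈ 0.220171 and the full one is 3/4.
The region integral divided by the full integral gives P = 0.29356.

P ≈ 0.2936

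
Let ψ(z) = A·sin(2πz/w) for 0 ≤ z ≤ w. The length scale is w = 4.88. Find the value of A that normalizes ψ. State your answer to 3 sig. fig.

We need A² ∫|f|² dz = 1, taking the integral from 0 to w.
With ∫₀^w sin²(nπz/w) dz = w/2, with ψ = A·sin(2πz/w), the integral evaluates to A²·[w/2].
With w = 4.88: A² = 0.4098 and A = 0.6402.

A ≈ 0.640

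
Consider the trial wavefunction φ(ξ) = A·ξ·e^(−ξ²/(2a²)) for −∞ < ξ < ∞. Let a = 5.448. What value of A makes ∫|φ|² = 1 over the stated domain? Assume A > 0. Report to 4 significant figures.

A ≈ 0.08354

We need A² ∫|f|² dξ = 1, taking the integral from −∞ to ∞.
Differentiating ∫e^(−αξ²) dξ = √(π/α) under α to get the higher moments, carrying out the integral gives A² · √(π)·a^3/2.
Setting this equal to 1 gives A² = 1/(√(π)·a^3/2).
Substituting a = 5.448 gives A² = 0.0069782, so A = 0.083536.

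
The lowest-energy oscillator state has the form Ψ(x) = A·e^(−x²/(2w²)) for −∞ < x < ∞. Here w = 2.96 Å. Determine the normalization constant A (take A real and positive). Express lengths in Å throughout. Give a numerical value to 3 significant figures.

A ≈ 0.437 Å^(-1/2)

Require ∫ |Ψ|² dx = 1 over the whole domain.
Carrying out the integral gives A² · √(π)·w.
Hence A² = 1/[√(π)·w].
Plugging in w = 2.96 yields A = 0.4366.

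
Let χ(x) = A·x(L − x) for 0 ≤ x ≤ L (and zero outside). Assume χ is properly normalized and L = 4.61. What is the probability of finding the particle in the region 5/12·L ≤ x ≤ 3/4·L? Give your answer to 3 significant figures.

|χ|² is the probability density, so P = ∫_{5/12·L}^{3/4·L} |χ|² dx.
With A² fixed by ∫|χ|² = 1, i.e. A² = (L^5/30)^(−1), substitute and integrate.
In terms of u = x/L (A² and the length scale cancel between numerator and denominator), P = [∫_{5/12}^{3/4} u^2·(1 - u)^2 du] / [∫_{0}^{1} u^2·(1 - u)^2 du].
With ∫ u^2·(1 - u)^2 du = u^3·(6·u^2 - 15·u + 10)/30 + C, the region integral is ≈ 0.018329 and the full one is 1/30.
The result is P = 0.5499.

P ≈ 0.550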